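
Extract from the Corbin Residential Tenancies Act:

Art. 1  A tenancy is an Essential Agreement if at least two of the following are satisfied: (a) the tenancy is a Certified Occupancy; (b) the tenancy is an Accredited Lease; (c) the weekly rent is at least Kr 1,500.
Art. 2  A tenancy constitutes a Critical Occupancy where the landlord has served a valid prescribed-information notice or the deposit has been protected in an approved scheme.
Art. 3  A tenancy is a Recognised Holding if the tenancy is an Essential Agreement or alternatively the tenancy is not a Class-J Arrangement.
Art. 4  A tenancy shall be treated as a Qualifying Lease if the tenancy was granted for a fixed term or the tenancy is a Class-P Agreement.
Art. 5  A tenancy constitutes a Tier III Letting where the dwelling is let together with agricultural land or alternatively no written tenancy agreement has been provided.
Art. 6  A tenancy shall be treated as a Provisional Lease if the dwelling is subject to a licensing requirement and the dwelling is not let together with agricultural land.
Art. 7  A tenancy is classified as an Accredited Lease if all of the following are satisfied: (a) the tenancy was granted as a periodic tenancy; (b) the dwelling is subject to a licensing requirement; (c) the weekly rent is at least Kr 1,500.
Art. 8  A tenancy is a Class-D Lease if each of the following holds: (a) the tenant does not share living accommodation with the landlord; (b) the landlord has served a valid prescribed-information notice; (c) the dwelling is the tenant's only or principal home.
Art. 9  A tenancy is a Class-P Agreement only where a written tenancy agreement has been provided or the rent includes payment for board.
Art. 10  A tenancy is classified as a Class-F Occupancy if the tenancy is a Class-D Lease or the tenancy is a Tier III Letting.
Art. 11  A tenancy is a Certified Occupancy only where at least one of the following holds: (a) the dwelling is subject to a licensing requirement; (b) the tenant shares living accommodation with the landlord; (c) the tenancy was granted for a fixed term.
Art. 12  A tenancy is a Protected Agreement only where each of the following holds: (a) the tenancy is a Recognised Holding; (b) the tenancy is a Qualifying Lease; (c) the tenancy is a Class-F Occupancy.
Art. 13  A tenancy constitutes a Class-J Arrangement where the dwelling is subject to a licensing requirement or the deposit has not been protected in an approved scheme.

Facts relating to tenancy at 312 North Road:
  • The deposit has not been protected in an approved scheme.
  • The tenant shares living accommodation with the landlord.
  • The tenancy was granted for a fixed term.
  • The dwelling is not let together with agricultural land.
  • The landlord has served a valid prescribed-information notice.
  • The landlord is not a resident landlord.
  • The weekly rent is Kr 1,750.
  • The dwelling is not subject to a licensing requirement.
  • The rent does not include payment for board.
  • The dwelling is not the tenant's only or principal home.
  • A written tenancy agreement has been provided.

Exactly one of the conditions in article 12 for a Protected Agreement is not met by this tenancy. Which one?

Class-F Occupancy

article 11 — Certified Occupancy: [the dwelling is subject to a licensing requirement? no] OR [the tenant shares living accommodation with the landlord? yes] OR [the tenancy was granted for a fixed term? yes] → satisfied.
article 7 — Accredited Lease: [the tenancy was granted as a periodic tenancy? no] AND [the dwelling is subject to a licensing requirement? no] AND [weekly rent: Kr 1,750 ≥ Kr 1,500? yes] → not satisfied.
article 1 — Essential Agreement: Certified Occupancy (article 11)? yes; Accredited Lease (article 7)? no; weekly rent: Kr 1,750 ≥ Kr 1,500? yes — 2 of 3 hold (need ≥2) → satisfied.
article 13 — Class-J Arrangement: [the dwelling is subject to a licensing requirement? no] OR [the deposit has not been protected in an approved scheme? yes] → satisfied.
article 3 — Recognised Holding: [Essential Agreement (article 1)? yes] OR [not a Class-J Arrangement (article 13)? no] → satisfied.
article 9 — Class-P Agreement: [a written tenancy agreement has been provided? yes] OR [the rent includes payment for board? no] → satisfied.
article 4 — Qualifying Lease: [the tenancy was granted for a fixed term? yes] OR [Class-P Agreement (article 9)? yes] → satisfied.
article 8 — Class-D Lease: [the tenant does not share living accommodation with the landlord? no] AND [the landlord has served a valid prescribed-information notice? yes] AND [the dwelling is the tenant's only or principal home? no] → not satisfied.
article 5 — Tier III Letting: [the dwelling is let together with agricultural land? no] OR [no written tenancy agreement has been provided? no] → not satisfied.
article 10 — Class-F Occupancy: [Class-D Lease (article 8)? no] OR [Tier III Letting (article 5)? no] → not satisfied.
article 12 — Protected Agreement: [Recognised Holding (article 3)? yes] AND [Qualifying Lease (article 4)? yes] AND [Class-F Occupancy (article 10)? no] → not satisfied.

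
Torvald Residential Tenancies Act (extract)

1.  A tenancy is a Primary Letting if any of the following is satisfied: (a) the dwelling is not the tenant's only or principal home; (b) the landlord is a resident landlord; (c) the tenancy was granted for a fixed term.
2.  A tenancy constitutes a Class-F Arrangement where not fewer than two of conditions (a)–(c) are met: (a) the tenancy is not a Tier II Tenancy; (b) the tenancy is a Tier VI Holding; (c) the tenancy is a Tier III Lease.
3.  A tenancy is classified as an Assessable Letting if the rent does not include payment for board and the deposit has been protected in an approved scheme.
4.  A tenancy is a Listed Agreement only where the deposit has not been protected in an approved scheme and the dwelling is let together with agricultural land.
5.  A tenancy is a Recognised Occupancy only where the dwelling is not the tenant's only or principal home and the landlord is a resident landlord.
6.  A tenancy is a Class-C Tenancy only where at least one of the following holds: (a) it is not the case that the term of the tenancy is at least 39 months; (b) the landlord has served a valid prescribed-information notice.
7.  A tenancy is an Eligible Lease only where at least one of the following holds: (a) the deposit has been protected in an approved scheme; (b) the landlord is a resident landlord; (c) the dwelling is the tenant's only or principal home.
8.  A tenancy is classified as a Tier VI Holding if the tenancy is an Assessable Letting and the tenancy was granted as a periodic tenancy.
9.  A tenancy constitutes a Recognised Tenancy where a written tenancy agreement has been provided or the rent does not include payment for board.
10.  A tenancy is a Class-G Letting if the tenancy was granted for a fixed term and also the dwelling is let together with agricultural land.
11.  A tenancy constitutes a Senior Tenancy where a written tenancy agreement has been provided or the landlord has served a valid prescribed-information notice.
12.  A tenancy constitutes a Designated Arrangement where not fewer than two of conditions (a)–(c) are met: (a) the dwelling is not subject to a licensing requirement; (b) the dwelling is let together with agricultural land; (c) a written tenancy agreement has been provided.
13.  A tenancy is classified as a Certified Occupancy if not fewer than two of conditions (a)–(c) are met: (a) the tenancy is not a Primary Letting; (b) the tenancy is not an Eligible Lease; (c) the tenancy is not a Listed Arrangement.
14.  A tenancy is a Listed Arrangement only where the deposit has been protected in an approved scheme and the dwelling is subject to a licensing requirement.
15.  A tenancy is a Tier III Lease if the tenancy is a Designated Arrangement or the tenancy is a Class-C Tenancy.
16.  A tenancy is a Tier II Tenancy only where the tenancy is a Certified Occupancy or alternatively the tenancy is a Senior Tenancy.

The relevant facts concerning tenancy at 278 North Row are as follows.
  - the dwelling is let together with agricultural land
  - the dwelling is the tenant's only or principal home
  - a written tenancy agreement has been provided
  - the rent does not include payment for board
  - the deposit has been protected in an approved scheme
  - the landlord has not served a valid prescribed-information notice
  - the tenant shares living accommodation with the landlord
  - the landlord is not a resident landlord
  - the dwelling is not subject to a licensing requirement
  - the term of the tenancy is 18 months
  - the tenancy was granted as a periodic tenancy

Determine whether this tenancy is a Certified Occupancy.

paragraph 1 — Primary Letting: [the dwelling is not the tenant's only or principal home? no] OR [the landlord is a resident landlord? no] OR [the tenancy was granted for a fixed term? no] → not satisfied.
paragraph 7 — Eligible Lease: [the deposit has been protected in an approved scheme? yes] OR [the landlord is a resident landlord? no] OR [the dwelling is the tenant's only or principal home? yes] → satisfied.
paragraph 14 — Listed Arrangement: [the deposit has been protected in an approved scheme? yes] AND [the dwelling is subject to a licensing requirement? no] → not satisfied.
paragraph 13 — Certified Occupancy: not a Primary Letting (paragraph 1)? yes; not an Eligible Lease (paragraph 7)? no; not a Listed Arrangement (paragraph 14)? yes — 2 of 3 hold (need ≥2) → satisfied.

Yes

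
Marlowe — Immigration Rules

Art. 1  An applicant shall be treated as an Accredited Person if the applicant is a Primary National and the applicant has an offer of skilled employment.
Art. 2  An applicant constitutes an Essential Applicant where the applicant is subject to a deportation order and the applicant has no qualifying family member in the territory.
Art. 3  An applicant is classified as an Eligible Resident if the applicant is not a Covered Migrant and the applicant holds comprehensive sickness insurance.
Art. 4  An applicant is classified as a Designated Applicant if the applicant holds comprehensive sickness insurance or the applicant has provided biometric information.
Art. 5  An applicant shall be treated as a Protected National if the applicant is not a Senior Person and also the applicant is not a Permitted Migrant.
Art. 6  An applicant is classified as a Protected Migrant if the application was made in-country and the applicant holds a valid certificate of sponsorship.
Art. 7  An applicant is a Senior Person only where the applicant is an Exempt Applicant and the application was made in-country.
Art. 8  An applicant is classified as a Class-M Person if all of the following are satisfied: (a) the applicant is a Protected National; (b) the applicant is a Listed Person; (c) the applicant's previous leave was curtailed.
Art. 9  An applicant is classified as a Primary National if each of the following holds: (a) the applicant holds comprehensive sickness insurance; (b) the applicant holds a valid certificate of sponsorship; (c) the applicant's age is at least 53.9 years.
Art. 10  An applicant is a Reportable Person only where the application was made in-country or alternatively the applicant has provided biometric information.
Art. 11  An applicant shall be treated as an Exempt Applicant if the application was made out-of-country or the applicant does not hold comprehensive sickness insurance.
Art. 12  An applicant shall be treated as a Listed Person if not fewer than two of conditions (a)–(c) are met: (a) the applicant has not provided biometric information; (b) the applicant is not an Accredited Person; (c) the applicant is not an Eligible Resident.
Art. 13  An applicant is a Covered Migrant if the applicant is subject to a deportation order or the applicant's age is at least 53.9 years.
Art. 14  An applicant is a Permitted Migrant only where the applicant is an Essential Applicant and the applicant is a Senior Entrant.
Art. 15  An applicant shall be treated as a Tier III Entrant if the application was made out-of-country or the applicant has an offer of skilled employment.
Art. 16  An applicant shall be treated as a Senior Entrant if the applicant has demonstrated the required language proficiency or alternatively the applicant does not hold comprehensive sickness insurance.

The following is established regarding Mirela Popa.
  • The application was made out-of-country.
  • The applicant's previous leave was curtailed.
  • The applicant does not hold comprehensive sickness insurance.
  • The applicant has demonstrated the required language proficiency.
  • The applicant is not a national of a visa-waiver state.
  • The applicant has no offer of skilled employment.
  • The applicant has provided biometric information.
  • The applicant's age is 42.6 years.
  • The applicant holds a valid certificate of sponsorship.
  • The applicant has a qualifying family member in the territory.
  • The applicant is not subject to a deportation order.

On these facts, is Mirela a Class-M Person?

article 11 — Exempt Applicant: [the application was made out-of-country? yes] OR [the applicant does not hold comprehensive sickness insurance? yes] → satisfied.
article 7 — Senior Person: [Exempt Applicant (article 11)? yes] AND [the application was made in-country? no] → not satisfied.
article 2 — Essential Applicant: [the applicant is subject to a deportation order? no] AND [the applicant has no qualifying family member in the territory? no] → not satisfied.
article 16 — Senior Entrant: [the applicant has demonstrated the required language proficiency? yes] OR [the applicant does not hold comprehensive sickness insurance? yes] → satisfied.
article 14 — Permitted Migrant: [Essential Applicant (article 2)? no] AND [Senior Entrant (article 16)? yes] → not satisfied.
article 5 — Protected National: [not a Senior Person (article 7)? yes] AND [not a Permitted Migrant (article 14)? yes] → satisfied.
article 9 — Primary National: [the applicant holds comprehensive sickness insurance? no] AND [the applicant holds a valid certificate of sponsorship? yes] AND [applicant's age: 42.6 years ≥ 53.9 years? no] → not satisfied.
article 1 — Accredited Person: [Primary National (article 9)? no] AND [the applicant has an offer of skilled employment? no] → not satisfied.
article 13 — Covered Migrant: [the applicant is subject to a deportation order? no] OR [applicant's age: 42.6 years ≥ 53.9 years? no] → not satisfied.
article 3 — Eligible Resident: [not a Covered Migrant (article 13)? yes] AND [the applicant holds comprehensive sickness insurance? no] → not satisfied.
article 12 — Listed Person: the applicant has not provided biometric information? no; not an Accredited Person (article 1)? yes; not an Eligible Resident (article 3)? yes — 2 of 3 hold (need ≥2) → satisfied.
article 8 — Class-M Person: [Protected National (article 5)? yes] AND [Listed Person (article 12)? yes] AND [the applicant's previous leave was curtailed? yes] → satisfied.

Yes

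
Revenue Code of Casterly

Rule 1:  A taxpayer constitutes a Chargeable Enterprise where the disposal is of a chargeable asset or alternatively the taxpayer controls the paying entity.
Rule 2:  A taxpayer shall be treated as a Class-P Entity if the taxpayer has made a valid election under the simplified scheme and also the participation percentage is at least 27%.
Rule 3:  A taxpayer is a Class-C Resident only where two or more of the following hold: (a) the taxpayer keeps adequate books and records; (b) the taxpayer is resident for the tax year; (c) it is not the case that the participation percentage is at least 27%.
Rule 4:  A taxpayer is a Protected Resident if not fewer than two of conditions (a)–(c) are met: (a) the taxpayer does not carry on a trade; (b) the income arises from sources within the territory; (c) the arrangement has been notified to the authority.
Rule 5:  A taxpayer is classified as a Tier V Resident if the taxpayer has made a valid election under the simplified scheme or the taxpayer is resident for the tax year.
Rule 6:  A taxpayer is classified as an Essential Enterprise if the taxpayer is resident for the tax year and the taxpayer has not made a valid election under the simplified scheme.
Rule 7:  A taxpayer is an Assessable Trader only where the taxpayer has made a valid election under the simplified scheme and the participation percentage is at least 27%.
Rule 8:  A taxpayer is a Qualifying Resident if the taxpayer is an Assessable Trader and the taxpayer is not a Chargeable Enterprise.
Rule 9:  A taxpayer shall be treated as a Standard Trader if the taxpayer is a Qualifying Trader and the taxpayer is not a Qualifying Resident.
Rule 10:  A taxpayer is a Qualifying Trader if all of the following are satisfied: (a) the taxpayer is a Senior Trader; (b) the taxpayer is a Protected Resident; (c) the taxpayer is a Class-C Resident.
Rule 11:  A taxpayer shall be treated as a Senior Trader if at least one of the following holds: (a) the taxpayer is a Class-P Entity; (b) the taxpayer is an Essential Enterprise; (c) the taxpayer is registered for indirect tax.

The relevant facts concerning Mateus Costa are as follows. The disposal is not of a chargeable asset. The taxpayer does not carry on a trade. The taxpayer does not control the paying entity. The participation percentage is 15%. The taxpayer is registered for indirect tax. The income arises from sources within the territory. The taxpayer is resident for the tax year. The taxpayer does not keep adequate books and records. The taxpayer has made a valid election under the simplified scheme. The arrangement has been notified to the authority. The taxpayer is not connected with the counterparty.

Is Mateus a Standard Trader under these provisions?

Yes

rule 2 — Class-P Entity: [the taxpayer has made a valid election under the simplified scheme? yes] AND [participation percentage: 15% ≥ 27%? no] → not satisfied.
rule 6 — Essential Enterprise: [the taxpayer is resident for the tax year? yes] AND [the taxpayer has not made a valid election under the simplified scheme? no] → not satisfied.
rule 11 — Senior Trader: [Class-P Entity (rule 2)? no] OR [Essential Enterprise (rule 6)? no] OR [the taxpayer is registered for indirect tax? yes] → satisfied.
rule 4 — Protected Resident: the taxpayer does not carry on a trade? yes; the income arises from sources within the territory? yes; the arrangement has been notified to the authority? yes — 3 of 3 hold (need ≥2) → satisfied.
rule 3 — Class-C Resident: the taxpayer keeps adequate books and records? no; the taxpayer is resident for the tax year? yes; participation percentage: 15% ≥ 27%? no, so negated condition yes — 2 of 3 hold (need ≥2) → satisfied.
rule 10 — Qualifying Trader: [Senior Trader (rule 11)? yes] AND [Protected Resident (rule 4)? yes] AND [Class-C Resident (rule 3)? yes] → satisfied.
rule 7 — Assessable Trader: [the taxpayer has made a valid election under the simplified scheme? yes] AND [participation percentage: 15% ≥ 27%? no] → not satisfied.
rule 1 — Chargeable Enterprise: [the disposal is of a chargeable asset? no] OR [the taxpayer controls the paying entity? no] → not satisfied.
rule 8 — Qualifying Resident: [Assessable Trader (rule 7)? no] AND [not a Chargeable Enterprise (rule 1)? yes] → not satisfied.
rule 9 — Standard Trader: [Qualifying Trader (rule 10)? yes] AND [not a Qualifying Resident (rule 8)? yes] → satisfied.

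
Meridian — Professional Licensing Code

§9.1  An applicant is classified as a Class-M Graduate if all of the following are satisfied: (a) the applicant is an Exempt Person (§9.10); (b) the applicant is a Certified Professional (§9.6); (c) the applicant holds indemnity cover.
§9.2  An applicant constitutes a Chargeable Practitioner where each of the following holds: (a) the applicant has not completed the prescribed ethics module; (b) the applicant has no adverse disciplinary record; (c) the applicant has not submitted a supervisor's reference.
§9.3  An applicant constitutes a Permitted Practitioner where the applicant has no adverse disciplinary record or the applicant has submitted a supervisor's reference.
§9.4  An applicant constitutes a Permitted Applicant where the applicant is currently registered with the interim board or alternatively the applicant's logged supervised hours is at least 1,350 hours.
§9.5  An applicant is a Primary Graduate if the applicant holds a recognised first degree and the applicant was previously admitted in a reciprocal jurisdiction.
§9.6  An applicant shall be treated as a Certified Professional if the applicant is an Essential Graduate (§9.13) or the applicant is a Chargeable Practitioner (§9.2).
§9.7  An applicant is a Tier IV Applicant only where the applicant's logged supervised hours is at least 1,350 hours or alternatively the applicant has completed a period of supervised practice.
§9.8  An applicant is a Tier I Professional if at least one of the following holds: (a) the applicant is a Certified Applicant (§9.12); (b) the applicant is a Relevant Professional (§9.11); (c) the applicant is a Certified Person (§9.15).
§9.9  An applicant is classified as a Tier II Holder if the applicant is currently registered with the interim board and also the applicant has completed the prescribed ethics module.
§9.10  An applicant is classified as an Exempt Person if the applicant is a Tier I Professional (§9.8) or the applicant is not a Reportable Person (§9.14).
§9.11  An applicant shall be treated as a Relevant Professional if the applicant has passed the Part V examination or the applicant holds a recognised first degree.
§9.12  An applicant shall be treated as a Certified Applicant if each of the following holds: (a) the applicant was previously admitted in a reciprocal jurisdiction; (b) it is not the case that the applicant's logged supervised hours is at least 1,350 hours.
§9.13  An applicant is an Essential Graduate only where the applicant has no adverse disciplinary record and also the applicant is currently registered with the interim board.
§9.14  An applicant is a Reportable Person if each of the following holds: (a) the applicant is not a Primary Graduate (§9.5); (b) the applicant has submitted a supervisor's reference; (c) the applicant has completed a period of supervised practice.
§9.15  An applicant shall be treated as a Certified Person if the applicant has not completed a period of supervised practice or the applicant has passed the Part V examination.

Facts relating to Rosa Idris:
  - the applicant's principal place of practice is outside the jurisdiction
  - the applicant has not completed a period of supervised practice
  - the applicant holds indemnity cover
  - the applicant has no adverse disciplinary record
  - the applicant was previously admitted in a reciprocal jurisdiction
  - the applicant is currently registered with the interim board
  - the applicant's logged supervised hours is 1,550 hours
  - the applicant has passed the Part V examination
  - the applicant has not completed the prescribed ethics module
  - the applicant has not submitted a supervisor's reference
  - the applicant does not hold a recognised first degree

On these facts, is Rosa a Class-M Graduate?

§9.12 — Certified Applicant: [the applicant was previously admitted in a reciprocal jurisdiction? yes] AND [applicant's logged supervised hours: 1,550 hours ≥ 1,350 hours? yes, so negated condition no] → not satisfied.
§9.11 — Relevant Professional: [the applicant has passed the Part V examination? yes] OR [the applicant holds a recognised first degree? no] → satisfied.
§9.15 — Certified Person: [the applicant has not completed a period of supervised practice? yes] OR [the applicant has passed the Part V examination? yes] → satisfied.
§9.8 — Tier I Professional: [Certified Applicant (§9.12)? no] OR [Relevant Professional (§9.11)? yes] OR [Certified Person (§9.15)? yes] → satisfied.
§9.5 — Primary Graduate: [the applicant holds a recognised first degree? no] AND [the applicant was previously admitted in a reciprocal jurisdiction? yes] → not satisfied.
§9.14 — Reportable Person: [not a Primary Graduate (§9.5)? yes] AND [the applicant has submitted a supervisor's reference? no] AND [the applicant has completed a period of supervised practice? no] → not satisfied.
§9.10 — Exempt Person: [Tier I Professional (§9.8)? yes] OR [not a Reportable Person (§9.14)? yes] → satisfied.
§9.13 — Essential Graduate: [the applicant has no adverse disciplinary record? yes] AND [the applicant is currently registered with the interim board? yes] → satisfied.
§9.2 — Chargeable Practitioner: [the applicant has not completed the prescribed ethics module? yes] AND [the applicant has no adverse disciplinary record? yes] AND [the applicant has not submitted a supervisor's reference? yes] → satisfied.
§9.6 — Certified Professional: [Essential Graduate (§9.13)? yes] OR [Chargeable Practitioner (§9.2)? yes] → satisfied.
§9.1 — Class-M Graduate: [Exempt Person (§9.10)? yes] AND [Certified Professional (§9.6)? yes] AND [the applicant holds indemnity cover? yes] → satisfied.

Yes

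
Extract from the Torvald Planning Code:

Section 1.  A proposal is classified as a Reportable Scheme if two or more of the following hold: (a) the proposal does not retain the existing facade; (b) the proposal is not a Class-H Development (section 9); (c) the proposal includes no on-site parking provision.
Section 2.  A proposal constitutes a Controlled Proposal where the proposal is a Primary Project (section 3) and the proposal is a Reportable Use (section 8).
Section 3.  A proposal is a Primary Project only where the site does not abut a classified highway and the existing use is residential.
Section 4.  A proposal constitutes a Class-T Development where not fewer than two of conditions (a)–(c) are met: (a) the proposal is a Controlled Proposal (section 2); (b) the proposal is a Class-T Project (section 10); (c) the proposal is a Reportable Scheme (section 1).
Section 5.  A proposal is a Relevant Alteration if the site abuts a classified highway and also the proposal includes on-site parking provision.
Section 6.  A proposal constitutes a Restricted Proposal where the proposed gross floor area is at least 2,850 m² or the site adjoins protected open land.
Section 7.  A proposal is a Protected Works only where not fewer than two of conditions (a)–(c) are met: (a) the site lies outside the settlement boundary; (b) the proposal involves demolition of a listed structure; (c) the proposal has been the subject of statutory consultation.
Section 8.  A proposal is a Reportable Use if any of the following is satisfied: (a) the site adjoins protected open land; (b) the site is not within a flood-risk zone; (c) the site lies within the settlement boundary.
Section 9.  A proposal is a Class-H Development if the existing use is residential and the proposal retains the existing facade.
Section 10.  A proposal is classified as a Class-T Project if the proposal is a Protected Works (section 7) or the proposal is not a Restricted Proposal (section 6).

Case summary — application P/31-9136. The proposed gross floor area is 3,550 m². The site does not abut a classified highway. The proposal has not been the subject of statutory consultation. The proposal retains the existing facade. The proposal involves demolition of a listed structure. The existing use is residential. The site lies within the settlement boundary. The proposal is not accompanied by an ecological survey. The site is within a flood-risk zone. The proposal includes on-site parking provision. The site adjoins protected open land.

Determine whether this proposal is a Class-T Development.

No

section 3 — Primary Project: [the site does not abut a classified highway? yes] AND [the existing use is residential? yes] → satisfied.
section 8 — Reportable Use: [the site adjoins protected open land? yes] OR [the site is not within a flood-risk zone? no] OR [the site lies within the settlement boundary? yes] → satisfied.
section 2 — Controlled Proposal: [Primary Project (section 3)? yes] AND [Reportable Use (section 8)? yes] → satisfied.
section 7 — Protected Works: the site lies outside the settlement boundary? no; the proposal involves demolition of a listed structure? yes; the proposal has been the subject of statutory consultation? no — 1 of 3 hold (need ≥2) → not satisfied.
section 6 — Restricted Proposal: [proposed gross floor area: 3,550 m² ≥ 2,850 m²? yes] OR [the site adjoins protected open land? yes] → satisfied.
section 10 — Class-T Project: [Protected Works (section 7)? no] OR [not a Restricted Proposal (section 6)? no] → not satisfied.
section 9 — Class-H Development: [the existing use is residential? yes] AND [the proposal retains the existing facade? yes] → satisfied.
section 1 — Reportable Scheme: the proposal does not retain the existing facade? no; not a Class-H Development (section 9)? no; the proposal includes no on-site parking provision? no — 0 of 3 hold (need ≥2) → not satisfied.
section 4 — Class-T Development: Controlled Proposal (section 2)? yes; Class-T Project (section 10)? no; Reportable Scheme (section 1)? no — 1 of 3 hold (need ≥2) → not satisfied.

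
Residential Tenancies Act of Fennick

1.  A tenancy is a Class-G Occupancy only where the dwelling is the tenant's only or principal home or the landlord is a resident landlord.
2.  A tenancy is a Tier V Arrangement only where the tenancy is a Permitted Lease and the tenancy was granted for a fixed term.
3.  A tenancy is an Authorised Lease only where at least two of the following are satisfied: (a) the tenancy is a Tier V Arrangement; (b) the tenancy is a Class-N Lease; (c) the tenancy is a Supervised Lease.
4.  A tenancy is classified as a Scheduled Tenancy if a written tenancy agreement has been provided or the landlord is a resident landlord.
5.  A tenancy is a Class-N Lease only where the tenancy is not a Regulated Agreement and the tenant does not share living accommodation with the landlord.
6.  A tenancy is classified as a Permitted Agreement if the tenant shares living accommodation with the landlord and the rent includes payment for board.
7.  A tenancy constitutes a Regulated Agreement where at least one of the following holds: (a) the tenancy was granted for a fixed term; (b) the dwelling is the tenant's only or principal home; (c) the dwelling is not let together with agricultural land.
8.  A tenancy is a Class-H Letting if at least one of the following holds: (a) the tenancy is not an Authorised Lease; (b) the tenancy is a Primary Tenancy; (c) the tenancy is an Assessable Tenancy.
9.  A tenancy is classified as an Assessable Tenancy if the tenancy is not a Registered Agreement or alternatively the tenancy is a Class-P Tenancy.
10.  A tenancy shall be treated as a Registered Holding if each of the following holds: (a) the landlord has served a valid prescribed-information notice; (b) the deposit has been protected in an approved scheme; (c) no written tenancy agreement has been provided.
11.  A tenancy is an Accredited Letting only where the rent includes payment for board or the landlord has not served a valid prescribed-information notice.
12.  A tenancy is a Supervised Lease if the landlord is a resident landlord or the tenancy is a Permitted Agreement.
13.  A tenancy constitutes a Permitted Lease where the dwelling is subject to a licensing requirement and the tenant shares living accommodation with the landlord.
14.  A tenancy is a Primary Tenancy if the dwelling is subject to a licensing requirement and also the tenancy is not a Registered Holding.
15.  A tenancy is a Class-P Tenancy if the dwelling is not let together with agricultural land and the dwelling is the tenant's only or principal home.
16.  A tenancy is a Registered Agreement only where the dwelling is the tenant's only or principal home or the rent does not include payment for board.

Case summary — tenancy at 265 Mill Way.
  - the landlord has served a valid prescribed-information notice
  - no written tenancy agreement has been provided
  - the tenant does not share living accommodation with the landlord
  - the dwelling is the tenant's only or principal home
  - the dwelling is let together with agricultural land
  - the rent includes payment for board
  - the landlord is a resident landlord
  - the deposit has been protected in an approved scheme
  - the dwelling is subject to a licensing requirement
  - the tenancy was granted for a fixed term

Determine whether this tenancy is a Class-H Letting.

Yes

paragraph 13 — Permitted Lease: [the dwelling is subject to a licensing requirement? yes] AND [the tenant shares living accommodation with the landlord? no] → not satisfied.
paragraph 2 — Tier V Arrangement: [Permitted Lease (paragraph 13)? no] AND [the tenancy was granted for a fixed term? yes] → not satisfied.
paragraph 7 — Regulated Agreement: [the tenancy was granted for a fixed term? yes] OR [the dwelling is the tenant's only or principal home? yes] OR [the dwelling is not let together with agricultural land? no] → satisfied.
paragraph 5 — Class-N Lease: [not a Regulated Agreement (paragraph 7)? no] AND [the tenant does not share living accommodation with the landlord? yes] → not satisfied.
paragraph 6 — Permitted Agreement: [the tenant shares living accommodation with the landlord? no] AND [the rent includes payment for board? yes] → not satisfied.
paragraph 12 — Supervised Lease: [the landlord is a resident landlord? yes] OR [Permitted Agreement (paragraph 6)? no] → satisfied.
paragraph 3 — Authorised Lease: Tier V Arrangement (paragraph 2)? no; Class-N Lease (paragraph 5)? no; Supervised Lease (paragraph 12)? yes — 1 of 3 hold (need ≥2) → not satisfied.
paragraph 10 — Registered Holding: [the landlord has served a valid prescribed-information notice? yes] AND [the deposit has been protected in an approved scheme? yes] AND [no written tenancy agreement has been provided? yes] → satisfied.
paragraph 14 — Primary Tenancy: [the dwelling is subject to a licensing requirement? yes] AND [not a Registered Holding (paragraph 10)? no] → not satisfied.
paragraph 16 — Registered Agreement: [the dwelling is the tenant's only or principal home? yes] OR [the rent does not include payment for board? no] → satisfied.
paragraph 15 — Class-P Tenancy: [the dwelling is not let together with agricultural land? no] AND [the dwelling is the tenant's only or principal home? yes] → not satisfied.
paragraph 9 — Assessable Tenancy: [not a Registered Agreement (paragraph 16)? no] OR [Class-P Tenancy (paragraph 15)? no] → not satisfied.
paragraph 8 — Class-H Letting: [not an Authorised Lease (paragraph 3)? yes] OR [Primary Tenancy (paragraph 14)? no] OR [Assessable Tenancy (paragraph 9)? no] → satisfied.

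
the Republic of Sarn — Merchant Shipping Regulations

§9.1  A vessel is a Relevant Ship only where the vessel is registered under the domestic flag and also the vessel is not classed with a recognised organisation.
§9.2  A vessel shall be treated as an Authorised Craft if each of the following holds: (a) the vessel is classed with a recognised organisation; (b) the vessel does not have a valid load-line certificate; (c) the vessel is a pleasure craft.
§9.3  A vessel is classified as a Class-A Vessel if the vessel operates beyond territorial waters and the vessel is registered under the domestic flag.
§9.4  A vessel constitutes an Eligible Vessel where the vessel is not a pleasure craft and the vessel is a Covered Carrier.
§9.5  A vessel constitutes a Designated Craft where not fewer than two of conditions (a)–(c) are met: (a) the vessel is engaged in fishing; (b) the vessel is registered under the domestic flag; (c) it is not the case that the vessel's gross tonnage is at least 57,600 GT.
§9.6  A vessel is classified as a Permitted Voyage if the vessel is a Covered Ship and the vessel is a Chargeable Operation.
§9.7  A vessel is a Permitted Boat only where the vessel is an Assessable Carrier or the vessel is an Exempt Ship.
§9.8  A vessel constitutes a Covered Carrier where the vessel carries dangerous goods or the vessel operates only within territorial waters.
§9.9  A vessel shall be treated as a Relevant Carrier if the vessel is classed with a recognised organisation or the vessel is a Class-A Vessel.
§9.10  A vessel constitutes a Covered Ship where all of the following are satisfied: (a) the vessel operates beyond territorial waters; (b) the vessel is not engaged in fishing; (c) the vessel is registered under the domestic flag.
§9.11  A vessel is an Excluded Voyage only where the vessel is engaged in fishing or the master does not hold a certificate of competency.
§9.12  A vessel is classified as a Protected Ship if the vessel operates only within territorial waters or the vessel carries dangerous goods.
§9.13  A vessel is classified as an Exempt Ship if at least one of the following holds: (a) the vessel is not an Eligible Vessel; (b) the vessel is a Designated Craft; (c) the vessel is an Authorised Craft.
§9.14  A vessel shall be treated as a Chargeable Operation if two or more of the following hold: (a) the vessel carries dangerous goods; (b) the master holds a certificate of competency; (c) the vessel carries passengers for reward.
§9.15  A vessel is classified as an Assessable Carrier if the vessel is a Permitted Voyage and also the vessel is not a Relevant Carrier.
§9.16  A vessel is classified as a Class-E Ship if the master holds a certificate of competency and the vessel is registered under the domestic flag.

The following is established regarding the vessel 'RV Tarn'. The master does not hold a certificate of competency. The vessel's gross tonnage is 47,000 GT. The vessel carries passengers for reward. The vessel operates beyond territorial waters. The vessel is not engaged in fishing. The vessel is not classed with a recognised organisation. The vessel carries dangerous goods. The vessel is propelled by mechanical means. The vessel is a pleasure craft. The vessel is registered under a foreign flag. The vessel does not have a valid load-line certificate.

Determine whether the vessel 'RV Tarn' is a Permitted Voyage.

Under §9.10: the vessel operates beyond territorial waters? yes; and the vessel is not engaged in fishing? yes; and the vessel is registered under the domestic flag? no. So the vessel is not a Covered Ship.
Under §9.14: the vessel carries dangerous goods? yes; the master holds a certificate of competency? no; the vessel carries passengers for reward? yes — 2 of 3 hold (need ≥2) → satisfied.
Under §9.6: Covered Ship (§9.10)? no; and Chargeable Operation (§9.14)? yes. So the vessel is not a Permitted Voyage.

No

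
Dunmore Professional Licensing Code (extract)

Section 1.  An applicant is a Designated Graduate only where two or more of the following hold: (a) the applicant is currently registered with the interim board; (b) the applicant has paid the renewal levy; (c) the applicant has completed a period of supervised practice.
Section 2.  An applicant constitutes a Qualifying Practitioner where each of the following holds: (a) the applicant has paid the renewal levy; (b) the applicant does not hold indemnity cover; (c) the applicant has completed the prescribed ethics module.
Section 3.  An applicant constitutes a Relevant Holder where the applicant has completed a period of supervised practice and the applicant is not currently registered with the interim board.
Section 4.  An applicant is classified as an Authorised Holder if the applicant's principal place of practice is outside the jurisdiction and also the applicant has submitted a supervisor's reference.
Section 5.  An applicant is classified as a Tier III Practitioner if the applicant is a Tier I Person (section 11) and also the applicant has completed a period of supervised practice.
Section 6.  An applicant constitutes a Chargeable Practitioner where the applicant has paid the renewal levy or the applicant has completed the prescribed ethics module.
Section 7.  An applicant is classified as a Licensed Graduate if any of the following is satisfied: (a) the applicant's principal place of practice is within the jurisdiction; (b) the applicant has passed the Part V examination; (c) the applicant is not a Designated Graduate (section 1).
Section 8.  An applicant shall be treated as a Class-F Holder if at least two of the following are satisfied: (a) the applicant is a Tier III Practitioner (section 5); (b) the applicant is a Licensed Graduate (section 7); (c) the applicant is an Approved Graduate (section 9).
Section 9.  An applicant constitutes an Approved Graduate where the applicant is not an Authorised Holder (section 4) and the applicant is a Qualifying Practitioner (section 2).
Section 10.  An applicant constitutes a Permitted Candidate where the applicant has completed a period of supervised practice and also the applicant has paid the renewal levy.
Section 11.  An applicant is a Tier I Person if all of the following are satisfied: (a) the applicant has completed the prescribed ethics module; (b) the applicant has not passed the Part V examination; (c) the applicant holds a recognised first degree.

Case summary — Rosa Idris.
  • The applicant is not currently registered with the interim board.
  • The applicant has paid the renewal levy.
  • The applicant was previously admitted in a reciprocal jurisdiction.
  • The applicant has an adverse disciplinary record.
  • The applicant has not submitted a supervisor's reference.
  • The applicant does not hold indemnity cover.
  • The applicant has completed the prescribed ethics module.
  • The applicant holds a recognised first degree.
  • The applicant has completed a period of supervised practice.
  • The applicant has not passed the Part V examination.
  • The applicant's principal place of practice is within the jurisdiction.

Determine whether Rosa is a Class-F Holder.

Yes

section 11 — Tier I Person: [the applicant has completed the prescribed ethics module? yes] AND [the applicant has not passed the Part V examination? yes] AND [the applicant holds a recognised first degree? yes] → satisfied.
section 5 — Tier III Practitioner: [Tier I Person (section 11)? yes] AND [the applicant has completed a period of supervised practice? yes] → satisfied.
section 1 — Designated Graduate: the applicant is currently registered with the interim board? no; the applicant has paid the renewal levy? yes; the applicant has completed a period of supervised practice? yes — 2 of 3 hold (need ≥2) → satisfied.
section 7 — Licensed Graduate: [the applicant's principal place of practice is within the jurisdiction? yes] OR [the applicant has passed the Part V examination? no] OR [not a Designated Graduate (section 1)? no] → satisfied.
section 4 — Authorised Holder: [the applicant's principal place of practice is outside the jurisdiction? no] AND [the applicant has submitted a supervisor's reference? no] → not satisfied.
section 2 — Qualifying Practitioner: [the applicant has paid the renewal levy? yes] AND [the applicant does not hold indemnity cover? yes] AND [the applicant has completed the prescribed ethics module? yes] → satisfied.
section 9 — Approved Graduate: [not an Authorised Holder (section 4)? yes] AND [Qualifying Practitioner (section 2)? yes] → satisfied.
section 8 — Class-F Holder: Tier III Practitioner (section 5)? yes; Licensed Graduate (section 7)? yes; Approved Graduate (section 9)? yes — 3 of 3 hold (need ≥2) → satisfied.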